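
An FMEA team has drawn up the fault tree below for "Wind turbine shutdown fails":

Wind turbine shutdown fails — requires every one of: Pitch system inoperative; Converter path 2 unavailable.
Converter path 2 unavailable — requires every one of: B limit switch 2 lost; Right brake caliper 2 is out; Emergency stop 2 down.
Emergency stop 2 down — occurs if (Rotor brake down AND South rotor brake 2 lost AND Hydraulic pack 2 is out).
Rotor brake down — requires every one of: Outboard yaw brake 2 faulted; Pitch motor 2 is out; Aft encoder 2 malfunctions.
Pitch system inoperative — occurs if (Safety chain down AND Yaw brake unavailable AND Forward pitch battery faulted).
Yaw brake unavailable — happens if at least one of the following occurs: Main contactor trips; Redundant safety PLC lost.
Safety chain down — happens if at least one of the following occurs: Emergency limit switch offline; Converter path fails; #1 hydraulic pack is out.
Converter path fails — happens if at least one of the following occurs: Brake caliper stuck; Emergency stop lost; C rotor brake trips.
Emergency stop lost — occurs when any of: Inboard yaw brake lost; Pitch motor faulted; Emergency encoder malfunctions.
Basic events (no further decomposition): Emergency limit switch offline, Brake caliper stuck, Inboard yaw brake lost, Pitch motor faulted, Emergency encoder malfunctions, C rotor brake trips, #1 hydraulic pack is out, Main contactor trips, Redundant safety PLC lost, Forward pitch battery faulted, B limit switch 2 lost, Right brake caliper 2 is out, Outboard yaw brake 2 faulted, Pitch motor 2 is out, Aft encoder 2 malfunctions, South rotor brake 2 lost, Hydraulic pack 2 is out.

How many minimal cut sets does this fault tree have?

14

Emergency stop lost [OR]: union of children's cut sets → 3 cut set(s).
Converter path fails [OR]: union of children's cut sets → 5 cut set(s).
Safety chain down [OR]: union of children's cut sets → 7 cut set(s).
Yaw brake unavailable [OR]: union of children's cut sets → 2 cut set(s).
Pitch system inoperative [AND]: one cut set from each child combined → 7 × 2 × 1 = 14 cut set(s).
Rotor brake down [AND]: one cut set from each child combined → 1 × 1 × 1 = 1 cut set(s).
Emergency stop 2 down [AND]: one cut set from each child combined → 1 × 1 × 1 = 1 cut set(s).
Converter path 2 unavailable [AND]: one cut set from each child combined → 1 × 1 × 1 = 1 cut set(s).
Wind turbine shutdown fails [AND]: one cut set from each child combined → 14 × 1 = 14 cut set(s).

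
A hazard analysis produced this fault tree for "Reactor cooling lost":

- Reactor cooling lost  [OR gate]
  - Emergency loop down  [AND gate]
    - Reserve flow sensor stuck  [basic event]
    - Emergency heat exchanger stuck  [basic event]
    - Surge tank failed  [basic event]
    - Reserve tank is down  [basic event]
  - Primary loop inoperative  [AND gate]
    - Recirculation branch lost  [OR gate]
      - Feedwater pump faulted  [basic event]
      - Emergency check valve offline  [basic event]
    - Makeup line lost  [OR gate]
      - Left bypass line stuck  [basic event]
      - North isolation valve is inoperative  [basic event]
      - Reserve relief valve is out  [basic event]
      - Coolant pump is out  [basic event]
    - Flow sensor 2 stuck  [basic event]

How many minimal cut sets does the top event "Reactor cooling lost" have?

9

Emergency loop down [AND]: one cut set from each child combined → 1 × 1 × 1 × 1 = 1 cut set(s).
Recirculation branch lost [OR]: union of children's cut sets → 2 cut set(s).
Makeup line lost [OR]: union of children's cut sets → 4 cut set(s).
Primary loop inoperative [AND]: one cut set from each child combined → 2 × 4 × 1 = 8 cut set(s).
Reactor cooling lost [OR]: union of children's cut sets → 9 cut set(s).
Minimal cut sets: {Emergency heat exchanger stuck, Reserve flow sensor stuck, Reserve tank is down, Surge tank failed}; {Feedwater pump faulted, Flow sensor 2 stuck, Left bypass line stuck}; {Feedwater pump faulted, Flow sensor 2 stuck, North isolation valve is inoperative}; {Feedwater pump faulted, Flow sensor 2 stuck, Reserve relief valve is out}; {Coolant pump is out, Feedwater pump faulted, Flow sensor 2 stuck}; {Emergency check valve offline, Flow sensor 2 stuck, Left bypass line stuck}; {Emergency check valve offline, Flow sensor 2 stuck, North isolation valve is inoperative}; {Emergency check valve offline, Flow sensor 2 stuck, Reserve relief valve is out}; {Coolant pump is out, Emergency check valve offline, Flow sensor 2 stuck}.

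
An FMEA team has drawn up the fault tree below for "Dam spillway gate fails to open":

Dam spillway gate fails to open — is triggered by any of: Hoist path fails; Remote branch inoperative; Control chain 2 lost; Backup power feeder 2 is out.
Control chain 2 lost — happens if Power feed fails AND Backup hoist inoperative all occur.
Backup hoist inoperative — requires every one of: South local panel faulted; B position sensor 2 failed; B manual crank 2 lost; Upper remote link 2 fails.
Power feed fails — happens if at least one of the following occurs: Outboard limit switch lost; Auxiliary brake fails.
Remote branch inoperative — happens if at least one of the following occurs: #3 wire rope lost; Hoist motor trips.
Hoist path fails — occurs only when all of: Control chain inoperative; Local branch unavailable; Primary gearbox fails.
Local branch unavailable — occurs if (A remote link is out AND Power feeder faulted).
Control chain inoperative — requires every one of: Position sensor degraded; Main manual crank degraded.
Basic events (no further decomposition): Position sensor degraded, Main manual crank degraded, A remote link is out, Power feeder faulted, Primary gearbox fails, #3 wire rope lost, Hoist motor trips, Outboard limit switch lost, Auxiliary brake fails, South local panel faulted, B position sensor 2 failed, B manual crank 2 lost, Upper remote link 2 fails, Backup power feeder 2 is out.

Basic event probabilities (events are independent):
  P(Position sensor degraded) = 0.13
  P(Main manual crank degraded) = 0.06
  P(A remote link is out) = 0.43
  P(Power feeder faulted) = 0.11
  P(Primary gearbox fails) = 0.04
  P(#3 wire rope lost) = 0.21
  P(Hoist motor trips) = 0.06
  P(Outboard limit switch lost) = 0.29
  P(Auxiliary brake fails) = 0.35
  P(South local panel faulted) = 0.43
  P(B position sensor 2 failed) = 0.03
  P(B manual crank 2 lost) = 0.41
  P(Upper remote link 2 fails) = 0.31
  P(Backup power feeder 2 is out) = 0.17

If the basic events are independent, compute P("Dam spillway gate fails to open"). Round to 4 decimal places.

P(Control chain inoperative) [AND] = 0.13 × 0.06 = 0.007800
P(Local branch unavailable) [AND] = 0.43 × 0.11 = 0.047300
P(Hoist path fails) [AND] = 0.007800 × 0.047300 × 0.04 = 0.000015
P(Remote branch inoperative) [OR] = 1 − (1−0.21) × (1−0.06) = 0.257400
P(Power feed fails) [OR] = 1 − (1−0.29) × (1−0.35) = 0.538500
P(Backup hoist inoperative) [AND] = 0.43 × 0.03 × 0.41 × 0.31 = 0.001640
P(Control chain 2 lost) [AND] = 0.538500 × 0.001640 = 0.000883
P(Dam spillway gate fails to open) [OR] = 1 − (1−0.000015) × (1−0.257400) × (1−0.000883) × (1−0.17) = 0.384195
Rounded to 4 decimal places: P(Dam spillway gate fails to open) ≈ 0.3842.

0.3842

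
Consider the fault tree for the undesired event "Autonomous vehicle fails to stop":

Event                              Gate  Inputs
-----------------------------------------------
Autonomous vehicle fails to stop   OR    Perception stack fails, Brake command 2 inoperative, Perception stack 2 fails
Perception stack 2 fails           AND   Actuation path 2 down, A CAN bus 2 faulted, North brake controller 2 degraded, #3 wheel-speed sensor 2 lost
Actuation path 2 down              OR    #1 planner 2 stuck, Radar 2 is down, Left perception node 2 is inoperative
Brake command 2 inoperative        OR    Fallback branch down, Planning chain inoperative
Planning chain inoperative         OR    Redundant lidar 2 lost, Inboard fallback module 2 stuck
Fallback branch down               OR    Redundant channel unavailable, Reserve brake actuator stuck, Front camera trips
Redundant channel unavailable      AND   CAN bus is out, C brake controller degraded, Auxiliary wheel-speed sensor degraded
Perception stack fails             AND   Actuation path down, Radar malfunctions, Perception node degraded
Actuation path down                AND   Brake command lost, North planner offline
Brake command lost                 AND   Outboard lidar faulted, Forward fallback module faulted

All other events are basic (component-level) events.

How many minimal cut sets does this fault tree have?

Brake command lost [AND]: one cut set from each child combined → 1 × 1 = 1 cut set(s).
Actuation path down [AND]: one cut set from each child combined → 1 × 1 = 1 cut set(s).
Perception stack fails [AND]: one cut set from each child combined → 1 × 1 × 1 = 1 cut set(s).
Redundant channel unavailable [AND]: one cut set from each child combined → 1 × 1 × 1 = 1 cut set(s).
Fallback branch down [OR]: union of children's cut sets → 3 cut set(s).
Planning chain inoperative [OR]: union of children's cut sets → 2 cut set(s).
Brake command 2 inoperative [OR]: union of children's cut sets → 5 cut set(s).
Actuation path 2 down [OR]: union of children's cut sets → 3 cut set(s).
Perception stack 2 fails [AND]: one cut set from each child combined → 3 × 1 × 1 × 1 = 3 cut set(s).
Autonomous vehicle fails to stop [OR]: union of children's cut sets → 9 cut set(s).
Minimal cut sets: {Forward fallback module faulted, North planner offline, Outboard lidar faulted, Perception node degraded, Radar malfunctions}; {Auxiliary wheel-speed sensor degraded, C brake controller degraded, CAN bus is out}; {Reserve brake actuator stuck}; {Front camera trips}; {Redundant lidar 2 lost}; {Inboard fallback module 2 stuck}; {#1 planner 2 stuck, #3 wheel-speed sensor 2 lost, A CAN bus 2 faulted, North brake controller 2 degraded}; {#3 wheel-speed sensor 2 lost, A CAN bus 2 faulted, North brake controller 2 degraded, Radar 2 is down}; {#3 wheel-speed sensor 2 lost, A CAN bus 2 faulted, Left perception node 2 is inoperative, North brake controller 2 degraded}.

9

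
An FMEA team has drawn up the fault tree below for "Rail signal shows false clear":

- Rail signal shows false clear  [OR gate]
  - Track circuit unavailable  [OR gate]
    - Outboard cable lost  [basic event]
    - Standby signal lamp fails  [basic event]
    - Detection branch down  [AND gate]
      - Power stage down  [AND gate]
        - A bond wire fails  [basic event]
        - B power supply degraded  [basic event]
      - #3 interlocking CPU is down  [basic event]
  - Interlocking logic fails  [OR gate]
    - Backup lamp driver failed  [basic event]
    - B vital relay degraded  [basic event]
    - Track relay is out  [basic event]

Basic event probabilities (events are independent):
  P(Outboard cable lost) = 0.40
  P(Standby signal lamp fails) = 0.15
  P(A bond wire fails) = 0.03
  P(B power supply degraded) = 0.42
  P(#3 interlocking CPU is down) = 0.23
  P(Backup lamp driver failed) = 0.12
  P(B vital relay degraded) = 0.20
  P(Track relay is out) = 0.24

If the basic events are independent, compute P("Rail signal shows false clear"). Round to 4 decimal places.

P(Power stage down) [AND] = 0.03 × 0.42 = 0.012600
P(Detection branch down) [AND] = 0.012600 × 0.23 = 0.002898
P(Track circuit unavailable) [OR] = 1 − (1−0.40) × (1−0.15) × (1−0.002898) = 0.491478
P(Interlocking logic fails) [OR] = 1 − (1−0.12) × (1−0.20) × (1−0.24) = 0.464960
P(Rail signal shows false clear) [OR] = 1 − (1−0.491478) × (1−0.464960) = 0.727920
Rounded to 4 decimal places: P(Rail signal shows false clear) ≈ 0.7279.

0.7279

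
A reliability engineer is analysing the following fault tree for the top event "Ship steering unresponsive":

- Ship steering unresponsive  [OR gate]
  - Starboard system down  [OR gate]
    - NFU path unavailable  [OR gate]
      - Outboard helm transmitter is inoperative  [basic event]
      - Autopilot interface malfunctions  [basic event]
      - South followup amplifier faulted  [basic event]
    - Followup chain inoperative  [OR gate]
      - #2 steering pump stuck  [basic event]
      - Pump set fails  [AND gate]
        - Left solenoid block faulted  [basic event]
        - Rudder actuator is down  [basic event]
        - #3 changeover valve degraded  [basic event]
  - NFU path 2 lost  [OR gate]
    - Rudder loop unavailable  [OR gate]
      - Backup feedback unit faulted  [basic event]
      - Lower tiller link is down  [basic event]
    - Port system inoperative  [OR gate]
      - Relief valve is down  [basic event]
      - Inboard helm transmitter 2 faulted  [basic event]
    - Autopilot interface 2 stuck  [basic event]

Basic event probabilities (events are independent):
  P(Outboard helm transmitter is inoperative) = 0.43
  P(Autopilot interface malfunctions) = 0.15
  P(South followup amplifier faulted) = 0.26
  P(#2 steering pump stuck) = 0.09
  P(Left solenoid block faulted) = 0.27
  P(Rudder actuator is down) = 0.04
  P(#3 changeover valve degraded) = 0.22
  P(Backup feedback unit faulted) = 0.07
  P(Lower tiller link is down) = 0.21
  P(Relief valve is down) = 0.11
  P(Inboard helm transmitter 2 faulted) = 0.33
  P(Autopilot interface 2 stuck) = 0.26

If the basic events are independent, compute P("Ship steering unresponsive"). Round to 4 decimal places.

0.8945

P(NFU path unavailable) [OR] = 1 − (1−0.43) × (1−0.15) × (1−0.26) = 0.641470
P(Pump set fails) [AND] = 0.27 × 0.04 × 0.22 = 0.002376
P(Followup chain inoperative) [OR] = 1 − (1−0.09) × (1−0.002376) = 0.092162
P(Starboard system down) [OR] = 1 − (1−0.641470) × (1−0.092162) = 0.674513
P(Rudder loop unavailable) [OR] = 1 − (1−0.07) × (1−0.21) = 0.265300
P(Port system inoperative) [OR] = 1 − (1−0.11) × (1−0.33) = 0.403700
P(NFU path 2 lost) [OR] = 1 − (1−0.265300) × (1−0.403700) × (1−0.26) = 0.675805
P(Ship steering unresponsive) [OR] = 1 − (1−0.674513) × (1−0.675805) = 0.894479
Rounded to 4 decimal places: P(Ship steering unresponsive) ≈ 0.8945.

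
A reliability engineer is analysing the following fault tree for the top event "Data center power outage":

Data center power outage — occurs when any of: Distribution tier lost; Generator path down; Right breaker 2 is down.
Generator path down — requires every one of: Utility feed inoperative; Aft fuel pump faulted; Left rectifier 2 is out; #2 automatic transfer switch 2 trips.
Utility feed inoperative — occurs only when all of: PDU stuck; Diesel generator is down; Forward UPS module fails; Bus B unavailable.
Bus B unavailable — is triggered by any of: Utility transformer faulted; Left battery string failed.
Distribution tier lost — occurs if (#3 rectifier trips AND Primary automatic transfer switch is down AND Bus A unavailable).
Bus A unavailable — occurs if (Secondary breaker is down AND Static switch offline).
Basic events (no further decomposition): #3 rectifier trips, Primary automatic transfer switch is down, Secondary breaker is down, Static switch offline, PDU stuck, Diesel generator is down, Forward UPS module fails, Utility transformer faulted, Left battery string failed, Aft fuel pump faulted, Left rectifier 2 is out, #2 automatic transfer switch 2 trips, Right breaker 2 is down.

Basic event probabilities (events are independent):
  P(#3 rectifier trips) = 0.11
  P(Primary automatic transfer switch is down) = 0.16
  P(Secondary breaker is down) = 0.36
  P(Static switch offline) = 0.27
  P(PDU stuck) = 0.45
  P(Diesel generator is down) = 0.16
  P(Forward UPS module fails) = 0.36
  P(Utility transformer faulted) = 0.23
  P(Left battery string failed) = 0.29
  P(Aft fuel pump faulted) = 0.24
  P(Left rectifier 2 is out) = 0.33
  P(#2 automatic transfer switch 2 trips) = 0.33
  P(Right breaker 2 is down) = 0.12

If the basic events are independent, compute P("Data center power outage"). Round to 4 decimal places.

P(Bus A unavailable) [AND] = 0.36 × 0.27 = 0.097200
P(Distribution tier lost) [AND] = 0.11 × 0.16 × 0.097200 = 0.001711
P(Bus B unavailable) [OR] = 1 − (1−0.23) × (1−0.29) = 0.453300
P(Utility feed inoperative) [AND] = 0.45 × 0.16 × 0.36 × 0.453300 = 0.011750
P(Generator path down) [AND] = 0.011750 × 0.24 × 0.33 × 0.33 = 0.000307
P(Data center power outage) [OR] = 1 − (1−0.001711) × (1−0.000307) × (1−0.12) = 0.121775
Rounded to 4 decimal places: P(Data center power outage) ≈ 0.1218.

0.1218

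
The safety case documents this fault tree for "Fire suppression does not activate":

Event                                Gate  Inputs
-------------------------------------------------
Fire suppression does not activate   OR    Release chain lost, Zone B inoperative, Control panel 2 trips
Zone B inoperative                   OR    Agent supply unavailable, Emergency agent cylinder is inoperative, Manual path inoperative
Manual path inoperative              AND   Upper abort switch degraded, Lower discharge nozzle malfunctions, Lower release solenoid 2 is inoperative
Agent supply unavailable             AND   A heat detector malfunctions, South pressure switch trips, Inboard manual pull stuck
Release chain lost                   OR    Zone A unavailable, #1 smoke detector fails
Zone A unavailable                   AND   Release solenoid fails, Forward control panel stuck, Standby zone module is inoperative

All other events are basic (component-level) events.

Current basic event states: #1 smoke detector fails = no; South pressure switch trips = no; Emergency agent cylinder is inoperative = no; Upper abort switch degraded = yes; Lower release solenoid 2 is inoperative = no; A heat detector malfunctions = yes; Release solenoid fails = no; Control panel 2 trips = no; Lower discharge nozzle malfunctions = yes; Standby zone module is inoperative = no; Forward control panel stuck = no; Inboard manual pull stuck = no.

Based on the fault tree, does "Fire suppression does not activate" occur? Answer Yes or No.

No

Zone A unavailable [AND]: Release solenoid fails=not, Forward control panel stuck=not, Standby zone module is inoperative=not → not all inputs occur → does not occur.
Release chain lost [OR]: Zone A unavailable=not, #1 smoke detector fails=not → no input occurs → does not occur.
Agent supply unavailable [AND]: A heat detector malfunctions=occurs, South pressure switch trips=not, Inboard manual pull stuck=not → not all inputs occur → does not occur.
Manual path inoperative [AND]: Upper abort switch degraded=occurs, Lower discharge nozzle malfunctions=occurs, Lower release solenoid 2 is inoperative=not → not all inputs occur → does not occur.
Zone B inoperative [OR]: Agent supply unavailable=not, Emergency agent cylinder is inoperative=not, Manual path inoperative=not → no input occurs → does not occur.
Fire suppression does not activate [OR]: Release chain lost=not, Zone B inoperative=not, Control panel 2 trips=not → no input occurs → does not occur.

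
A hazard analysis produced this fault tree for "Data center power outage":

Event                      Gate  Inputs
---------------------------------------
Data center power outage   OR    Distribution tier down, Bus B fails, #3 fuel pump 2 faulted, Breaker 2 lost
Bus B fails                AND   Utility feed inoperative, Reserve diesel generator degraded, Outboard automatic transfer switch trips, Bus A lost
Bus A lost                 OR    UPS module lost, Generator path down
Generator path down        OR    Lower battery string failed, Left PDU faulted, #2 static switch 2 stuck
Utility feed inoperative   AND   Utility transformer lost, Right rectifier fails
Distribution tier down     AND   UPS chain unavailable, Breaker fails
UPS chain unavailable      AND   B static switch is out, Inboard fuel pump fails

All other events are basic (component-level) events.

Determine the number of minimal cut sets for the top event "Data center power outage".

UPS chain unavailable [AND]: one cut set from each child combined → 1 × 1 = 1 cut set(s).
Distribution tier down [AND]: one cut set from each child combined → 1 × 1 = 1 cut set(s).
Utility feed inoperative [AND]: one cut set from each child combined → 1 × 1 = 1 cut set(s).
Generator path down [OR]: union of children's cut sets → 3 cut set(s).
Bus A lost [OR]: union of children's cut sets → 4 cut set(s).
Bus B fails [AND]: one cut set from each child combined → 1 × 1 × 1 × 4 = 4 cut set(s).
Data center power outage [OR]: union of children's cut sets → 7 cut set(s).
Minimal cut sets: {B static switch is out, Breaker fails, Inboard fuel pump fails}; {Outboard automatic transfer switch trips, Reserve diesel generator degraded, Right rectifier fails, UPS module lost, Utility transformer lost}; {Lower battery string failed, Outboard automatic transfer switch trips, Reserve diesel generator degraded, Right rectifier fails, Utility transformer lost}; {Left PDU faulted, Outboard automatic transfer switch trips, Reserve diesel generator degraded, Right rectifier fails, Utility transformer lost}; {#2 static switch 2 stuck, Outboard automatic transfer switch trips, Reserve diesel generator degraded, Right rectifier fails, Utility transformer lost}; {#3 fuel pump 2 faulted}; {Breaker 2 lost}.

7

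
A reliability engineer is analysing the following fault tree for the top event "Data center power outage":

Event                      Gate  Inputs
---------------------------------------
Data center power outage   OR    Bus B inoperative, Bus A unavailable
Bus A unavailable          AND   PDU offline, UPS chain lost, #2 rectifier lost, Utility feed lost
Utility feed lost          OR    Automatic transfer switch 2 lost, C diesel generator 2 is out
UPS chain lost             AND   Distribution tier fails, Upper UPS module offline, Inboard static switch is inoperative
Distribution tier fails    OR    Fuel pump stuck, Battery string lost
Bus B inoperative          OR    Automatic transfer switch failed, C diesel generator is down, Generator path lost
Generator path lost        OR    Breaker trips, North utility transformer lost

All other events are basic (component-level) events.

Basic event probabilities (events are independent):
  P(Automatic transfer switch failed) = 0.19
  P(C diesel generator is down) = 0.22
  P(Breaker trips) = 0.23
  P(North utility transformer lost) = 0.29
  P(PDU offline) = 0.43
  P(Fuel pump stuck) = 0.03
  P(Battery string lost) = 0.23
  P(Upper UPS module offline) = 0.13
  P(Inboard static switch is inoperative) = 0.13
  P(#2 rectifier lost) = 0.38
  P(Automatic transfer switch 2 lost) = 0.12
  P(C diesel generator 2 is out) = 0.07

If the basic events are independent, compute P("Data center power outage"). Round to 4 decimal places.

0.6546

P(Generator path lost) [OR] = 1 − (1−0.23) × (1−0.29) = 0.453300
P(Bus B inoperative) [OR] = 1 − (1−0.19) × (1−0.22) × (1−0.453300) = 0.654595
P(Distribution tier fails) [OR] = 1 − (1−0.03) × (1−0.23) = 0.253100
P(UPS chain lost) [AND] = 0.253100 × 0.13 × 0.13 = 0.004277
P(Utility feed lost) [OR] = 1 − (1−0.12) × (1−0.07) = 0.181600
P(Bus A unavailable) [AND] = 0.43 × 0.004277 × 0.38 × 0.181600 = 0.000127
P(Data center power outage) [OR] = 1 − (1−0.654595) × (1−0.000127) = 0.654639
Rounded to 4 decimal places: P(Data center power outage) ≈ 0.6546.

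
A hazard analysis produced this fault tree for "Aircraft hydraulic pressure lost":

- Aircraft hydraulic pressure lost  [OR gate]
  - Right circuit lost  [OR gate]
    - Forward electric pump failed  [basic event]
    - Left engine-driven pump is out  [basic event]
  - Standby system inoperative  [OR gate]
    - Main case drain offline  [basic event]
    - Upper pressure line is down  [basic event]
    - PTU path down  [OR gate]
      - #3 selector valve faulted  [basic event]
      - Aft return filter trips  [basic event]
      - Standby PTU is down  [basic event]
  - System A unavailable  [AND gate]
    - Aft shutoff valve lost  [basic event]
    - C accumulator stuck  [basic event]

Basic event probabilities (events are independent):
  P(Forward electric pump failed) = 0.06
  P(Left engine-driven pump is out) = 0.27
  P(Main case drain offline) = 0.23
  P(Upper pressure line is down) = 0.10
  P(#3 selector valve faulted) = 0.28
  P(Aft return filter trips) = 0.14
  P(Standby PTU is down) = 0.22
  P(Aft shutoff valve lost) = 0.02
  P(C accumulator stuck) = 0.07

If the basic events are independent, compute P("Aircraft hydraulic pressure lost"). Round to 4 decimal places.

P(Right circuit lost) [OR] = 1 − (1−0.06) × (1−0.27) = 0.313800
P(PTU path down) [OR] = 1 − (1−0.28) × (1−0.14) × (1−0.22) = 0.517024
P(Standby system inoperative) [OR] = 1 − (1−0.23) × (1−0.10) × (1−0.517024) = 0.665298
P(System A unavailable) [AND] = 0.02 × 0.07 = 0.001400
P(Aircraft hydraulic pressure lost) [OR] = 1 − (1−0.313800) × (1−0.665298) × (1−0.001400) = 0.770649
Rounded to 4 decimal places: P(Aircraft hydraulic pressure lost) ≈ 0.7706.

0.7706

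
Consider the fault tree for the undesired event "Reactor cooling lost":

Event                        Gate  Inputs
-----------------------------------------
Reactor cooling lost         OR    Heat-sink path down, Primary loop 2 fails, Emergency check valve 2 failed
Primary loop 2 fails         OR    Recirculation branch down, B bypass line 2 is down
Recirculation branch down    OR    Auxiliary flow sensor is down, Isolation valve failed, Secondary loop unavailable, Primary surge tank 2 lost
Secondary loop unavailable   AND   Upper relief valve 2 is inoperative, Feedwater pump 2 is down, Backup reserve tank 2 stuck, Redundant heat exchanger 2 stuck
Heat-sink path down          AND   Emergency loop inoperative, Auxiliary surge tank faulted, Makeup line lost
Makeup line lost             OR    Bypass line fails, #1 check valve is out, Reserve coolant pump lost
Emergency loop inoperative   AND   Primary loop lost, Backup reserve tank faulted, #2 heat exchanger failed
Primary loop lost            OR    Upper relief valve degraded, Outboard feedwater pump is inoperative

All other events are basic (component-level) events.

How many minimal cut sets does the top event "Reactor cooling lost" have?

Primary loop lost [OR]: union of children's cut sets → 2 cut set(s).
Emergency loop inoperative [AND]: one cut set from each child combined → 2 × 1 × 1 = 2 cut set(s).
Makeup line lost [OR]: union of children's cut sets → 3 cut set(s).
Heat-sink path down [AND]: one cut set from each child combined → 2 × 1 × 3 = 6 cut set(s).
Secondary loop unavailable [AND]: one cut set from each child combined → 1 × 1 × 1 × 1 = 1 cut set(s).
Recirculation branch down [OR]: union of children's cut sets → 4 cut set(s).
Primary loop 2 fails [OR]: union of children's cut sets → 5 cut set(s).
Reactor cooling lost [OR]: union of children's cut sets → 12 cut set(s).

12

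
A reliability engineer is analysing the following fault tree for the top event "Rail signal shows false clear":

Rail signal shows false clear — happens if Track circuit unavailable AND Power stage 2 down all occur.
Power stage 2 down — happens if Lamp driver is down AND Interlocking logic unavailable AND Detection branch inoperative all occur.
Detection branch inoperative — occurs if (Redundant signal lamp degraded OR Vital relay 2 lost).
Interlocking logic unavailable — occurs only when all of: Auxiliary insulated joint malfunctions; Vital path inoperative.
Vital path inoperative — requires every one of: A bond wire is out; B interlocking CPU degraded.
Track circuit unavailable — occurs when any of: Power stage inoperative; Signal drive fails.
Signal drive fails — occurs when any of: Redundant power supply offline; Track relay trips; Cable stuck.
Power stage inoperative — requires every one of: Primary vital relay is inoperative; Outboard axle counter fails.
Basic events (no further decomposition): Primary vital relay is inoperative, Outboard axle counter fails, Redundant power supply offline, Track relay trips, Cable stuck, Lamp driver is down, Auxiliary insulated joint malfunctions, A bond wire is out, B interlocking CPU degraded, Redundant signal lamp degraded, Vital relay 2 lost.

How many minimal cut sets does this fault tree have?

8

Power stage inoperative [AND]: one cut set from each child combined → 1 × 1 = 1 cut set(s).
Signal drive fails [OR]: union of children's cut sets → 3 cut set(s).
Track circuit unavailable [OR]: union of children's cut sets → 4 cut set(s).
Vital path inoperative [AND]: one cut set from each child combined → 1 × 1 = 1 cut set(s).
Interlocking logic unavailable [AND]: one cut set from each child combined → 1 × 1 = 1 cut set(s).
Detection branch inoperative [OR]: union of children's cut sets → 2 cut set(s).
Power stage 2 down [AND]: one cut set from each child combined → 1 × 1 × 2 = 2 cut set(s).
Rail signal shows false clear [AND]: one cut set from each child combined → 4 × 2 = 8 cut set(s).
Minimal cut sets: {A bond wire is out, Auxiliary insulated joint malfunctions, B interlocking CPU degraded, Lamp driver is down, Outboard axle counter fails, Primary vital relay is inoperative, Redundant signal lamp degraded}; {A bond wire is out, Auxiliary insulated joint malfunctions, B interlocking CPU degraded, Lamp driver is down, Outboard axle counter fails, Primary vital relay is inoperative, Vital relay 2 lost}; {A bond wire is out, Auxiliary insulated joint malfunctions, B interlocking CPU degraded, Lamp driver is down, Redundant power supply offline, Redundant signal lamp degraded}; {A bond wire is out, Auxiliary insulated joint malfunctions, B interlocking CPU degraded, Lamp driver is down, Redundant power supply offline, Vital relay 2 lost}; {A bond wire is out, Auxiliary insulated joint malfunctions, B interlocking CPU degraded, Lamp driver is down, Redundant signal lamp degraded, Track relay trips}; {A bond wire is out, Auxiliary insulated joint malfunctions, B interlocking CPU degraded, Lamp driver is down, Track relay trips, Vital relay 2 lost}; {A bond wire is out, Auxiliary insulated joint malfunctions, B interlocking CPU degraded, Cable stuck, Lamp driver is down, Redundant signal lamp degraded}; {A bond wire is out, Auxiliary insulated joint malfunctions, B interlocking CPU degraded, Cable stuck, Lamp driver is down, Vital relay 2 lost}.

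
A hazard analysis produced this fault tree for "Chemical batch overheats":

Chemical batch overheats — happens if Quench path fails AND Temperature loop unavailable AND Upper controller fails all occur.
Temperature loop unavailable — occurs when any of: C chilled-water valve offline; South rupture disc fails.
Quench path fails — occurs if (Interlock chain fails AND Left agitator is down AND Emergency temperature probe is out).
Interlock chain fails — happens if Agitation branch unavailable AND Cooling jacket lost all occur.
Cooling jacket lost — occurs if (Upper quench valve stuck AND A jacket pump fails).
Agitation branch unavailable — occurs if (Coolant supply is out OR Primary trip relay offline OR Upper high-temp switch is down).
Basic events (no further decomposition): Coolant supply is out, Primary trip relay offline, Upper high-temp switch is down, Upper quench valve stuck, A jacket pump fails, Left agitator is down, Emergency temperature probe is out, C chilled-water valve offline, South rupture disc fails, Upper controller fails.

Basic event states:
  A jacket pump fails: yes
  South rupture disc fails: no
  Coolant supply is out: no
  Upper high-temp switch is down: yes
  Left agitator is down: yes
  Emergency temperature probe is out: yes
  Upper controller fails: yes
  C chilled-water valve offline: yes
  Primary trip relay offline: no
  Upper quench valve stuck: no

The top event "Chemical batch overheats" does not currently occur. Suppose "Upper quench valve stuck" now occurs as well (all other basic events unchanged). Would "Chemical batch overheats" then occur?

Yes

Counterfactual: set "Upper quench valve stuck" to occurred.
Agitation branch unavailable [OR]: Coolant supply is out=not, Primary trip relay offline=not, Upper high-temp switch is down=occurs → at least one input occurs → occurs.
Cooling jacket lost [AND]: Upper quench valve stuck=occurs, A jacket pump fails=occurs → all inputs occur → occurs.
Interlock chain fails [AND]: Agitation branch unavailable=occurs, Cooling jacket lost=occurs → all inputs occur → occurs.
Quench path fails [AND]: Interlock chain fails=occurs, Left agitator is down=occurs, Emergency temperature probe is out=occurs → all inputs occur → occurs.
Temperature loop unavailable [OR]: C chilled-water valve offline=occurs, South rupture disc fails=not → at least one input occurs → occurs.
Chemical batch overheats [AND]: Quench path fails=occurs, Temperature loop unavailable=occurs, Upper controller fails=occurs → all inputs occur → occurs.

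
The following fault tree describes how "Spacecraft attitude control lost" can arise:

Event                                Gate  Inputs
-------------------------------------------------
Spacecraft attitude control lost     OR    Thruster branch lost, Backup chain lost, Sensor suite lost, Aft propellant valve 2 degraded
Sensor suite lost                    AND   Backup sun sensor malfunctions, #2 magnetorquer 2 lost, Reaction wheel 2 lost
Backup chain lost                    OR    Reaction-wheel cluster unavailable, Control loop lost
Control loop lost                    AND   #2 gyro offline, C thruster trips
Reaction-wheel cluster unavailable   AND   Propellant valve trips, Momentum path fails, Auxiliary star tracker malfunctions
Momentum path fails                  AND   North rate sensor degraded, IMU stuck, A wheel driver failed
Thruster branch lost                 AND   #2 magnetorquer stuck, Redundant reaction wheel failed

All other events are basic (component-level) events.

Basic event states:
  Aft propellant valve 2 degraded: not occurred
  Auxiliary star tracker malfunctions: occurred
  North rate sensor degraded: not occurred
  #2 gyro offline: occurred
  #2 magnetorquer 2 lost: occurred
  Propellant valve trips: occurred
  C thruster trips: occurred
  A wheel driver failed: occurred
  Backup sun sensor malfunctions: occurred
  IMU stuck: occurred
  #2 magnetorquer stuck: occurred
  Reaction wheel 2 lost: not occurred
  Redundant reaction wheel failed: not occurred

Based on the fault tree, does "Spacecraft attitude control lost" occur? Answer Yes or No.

Yes

Thruster branch lost [AND]: #2 magnetorquer stuck=occurs, Redundant reaction wheel failed=not → not all inputs occur → does not occur.
Momentum path fails [AND]: North rate sensor degraded=not, IMU stuck=occurs, A wheel driver failed=occurs → not all inputs occur → does not occur.
Reaction-wheel cluster unavailable [AND]: Propellant valve trips=occurs, Momentum path fails=not, Auxiliary star tracker malfunctions=occurs → not all inputs occur → does not occur.
Control loop lost [AND]: #2 gyro offline=occurs, C thruster trips=occurs → all inputs occur → occurs.
Backup chain lost [OR]: Reaction-wheel cluster unavailable=not, Control loop lost=occurs → at least one input occurs → occurs.
Sensor suite lost [AND]: Backup sun sensor malfunctions=occurs, #2 magnetorquer 2 lost=occurs, Reaction wheel 2 lost=not → not all inputs occur → does not occur.
Spacecraft attitude control lost [OR]: Thruster branch lost=not, Backup chain lost=occurs, Sensor suite lost=not, Aft propellant valve 2 degraded=not → at least one input occurs → occurs.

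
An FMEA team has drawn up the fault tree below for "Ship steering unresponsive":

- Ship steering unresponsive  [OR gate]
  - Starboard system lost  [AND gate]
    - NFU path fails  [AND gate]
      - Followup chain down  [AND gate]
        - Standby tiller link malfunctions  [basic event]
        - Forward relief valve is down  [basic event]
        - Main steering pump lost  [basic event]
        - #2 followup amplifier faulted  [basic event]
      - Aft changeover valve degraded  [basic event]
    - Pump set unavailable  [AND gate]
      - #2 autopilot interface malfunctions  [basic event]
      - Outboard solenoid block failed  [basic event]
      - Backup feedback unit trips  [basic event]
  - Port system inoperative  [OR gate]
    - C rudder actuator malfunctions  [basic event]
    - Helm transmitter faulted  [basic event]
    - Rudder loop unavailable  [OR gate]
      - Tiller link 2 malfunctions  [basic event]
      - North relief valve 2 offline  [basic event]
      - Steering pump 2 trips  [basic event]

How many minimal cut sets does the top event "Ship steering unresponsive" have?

Followup chain down [AND]: one cut set from each child combined → 1 × 1 × 1 × 1 = 1 cut set(s).
NFU path fails [AND]: one cut set from each child combined → 1 × 1 = 1 cut set(s).
Pump set unavailable [AND]: one cut set from each child combined → 1 × 1 × 1 = 1 cut set(s).
Starboard system lost [AND]: one cut set from each child combined → 1 × 1 = 1 cut set(s).
Rudder loop unavailable [OR]: union of children's cut sets → 3 cut set(s).
Port system inoperative [OR]: union of children's cut sets → 5 cut set(s).
Ship steering unresponsive [OR]: union of children's cut sets → 6 cut set(s).
Minimal cut sets: {#2 autopilot interface malfunctions, #2 followup amplifier faulted, Aft changeover valve degraded, Backup feedback unit trips, Forward relief valve is down, Main steering pump lost, Outboard solenoid block failed, Standby tiller link malfunctions}; {C rudder actuator malfunctions}; {Helm transmitter faulted}; {Tiller link 2 malfunctions}; {North relief valve 2 offline}; {Steering pump 2 trips}.

6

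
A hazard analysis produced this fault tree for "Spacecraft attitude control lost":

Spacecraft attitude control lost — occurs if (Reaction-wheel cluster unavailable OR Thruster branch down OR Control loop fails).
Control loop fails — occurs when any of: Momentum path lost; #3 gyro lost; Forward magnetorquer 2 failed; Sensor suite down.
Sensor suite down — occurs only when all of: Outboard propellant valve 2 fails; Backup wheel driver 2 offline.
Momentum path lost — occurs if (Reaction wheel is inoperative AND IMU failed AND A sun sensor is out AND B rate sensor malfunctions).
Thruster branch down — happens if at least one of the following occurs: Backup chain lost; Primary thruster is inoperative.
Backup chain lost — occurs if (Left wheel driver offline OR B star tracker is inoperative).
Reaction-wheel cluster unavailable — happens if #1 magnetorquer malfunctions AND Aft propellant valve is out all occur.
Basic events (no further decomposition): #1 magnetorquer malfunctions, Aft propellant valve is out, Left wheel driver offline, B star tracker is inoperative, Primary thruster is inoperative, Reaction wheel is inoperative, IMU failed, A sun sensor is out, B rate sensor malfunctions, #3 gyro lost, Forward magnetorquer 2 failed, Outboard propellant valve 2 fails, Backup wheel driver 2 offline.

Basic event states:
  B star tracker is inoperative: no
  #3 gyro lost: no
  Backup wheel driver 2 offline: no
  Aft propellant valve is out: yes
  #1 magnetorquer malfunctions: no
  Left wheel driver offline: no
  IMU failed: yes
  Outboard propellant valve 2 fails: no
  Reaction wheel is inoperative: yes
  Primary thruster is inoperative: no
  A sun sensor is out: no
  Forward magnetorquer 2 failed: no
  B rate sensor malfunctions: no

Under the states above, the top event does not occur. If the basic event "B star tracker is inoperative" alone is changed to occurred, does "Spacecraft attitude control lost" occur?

Yes

Counterfactual: set "B star tracker is inoperative" to occurred.
Reaction-wheel cluster unavailable [AND]: #1 magnetorquer malfunctions=not, Aft propellant valve is out=occurs → not all inputs occur → does not occur.
Backup chain lost [OR]: Left wheel driver offline=not, B star tracker is inoperative=occurs → at least one input occurs → occurs.
Thruster branch down [OR]: Backup chain lost=occurs, Primary thruster is inoperative=not → at least one input occurs → occurs.
Momentum path lost [AND]: Reaction wheel is inoperative=occurs, IMU failed=occurs, A sun sensor is out=not, B rate sensor malfunctions=not → not all inputs occur → does not occur.
Sensor suite down [AND]: Outboard propellant valve 2 fails=not, Backup wheel driver 2 offline=not → not all inputs occur → does not occur.
Control loop fails [OR]: Momentum path lost=not, #3 gyro lost=not, Forward magnetorquer 2 failed=not, Sensor suite down=not → no input occurs → does not occur.
Spacecraft attitude control lost [OR]: Reaction-wheel cluster unavailable=not, Thruster branch down=occurs, Control loop fails=not → at least one input occurs → occurs.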